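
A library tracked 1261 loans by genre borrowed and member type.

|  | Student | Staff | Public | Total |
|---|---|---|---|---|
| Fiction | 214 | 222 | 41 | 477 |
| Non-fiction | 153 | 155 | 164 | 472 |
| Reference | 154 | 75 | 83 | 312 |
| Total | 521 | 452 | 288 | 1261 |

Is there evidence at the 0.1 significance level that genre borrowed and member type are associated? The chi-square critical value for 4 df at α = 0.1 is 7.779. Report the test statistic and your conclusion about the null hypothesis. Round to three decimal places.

117.542; reject H₀

Grand total N = 1261.
Expected counts (row total × column total / N):
  Fiction, Student: 477×521/1261 = 197.0793
  Fiction, Staff: 477×452/1261 = 170.9786
  Fiction, Public: 477×288/1261 = 108.9421
  Non-fiction, Student: 472×521/1261 = 195.0135
  Non-fiction, Staff: 472×452/1261 = 169.1864
  Non-fiction, Public: 472×288/1261 = 107.8002
  Reference, Student: 312×521/1261 = 128.9072
  Reference, Staff: 312×452/1261 = 111.8351
  Reference, Public: 312×288/1261 = 71.2577
Contributions (O − E)²/E:
  (214 − 197.0793)²/197.0793 = 1.4528
  (222 − 170.9786)²/170.9786 = 15.2252
  (41 − 108.9421)²/108.9421 = 42.3723
  (153 − 195.0135)²/195.0135 = 9.0513
  (155 − 169.1864)²/169.1864 = 1.1895
  (164 − 107.8002)²/107.8002 = 29.2988
  (154 − 128.9072)²/128.9072 = 4.8845
  (75 − 111.8351)²/111.8351 = 12.1324
  (83 − 71.2577)²/71.2577 = 1.9350
χ² = 1.4528 + 15.2252 + 42.3723 + 9.0513 + 1.1895 + 29.2988 + 4.8845 + 12.1324 + 1.9350 = 117.542
df = (3−1)(3−1) = 4. Since 117.542 > 7.779, reject the null hypothesis of independence at α = 0.1.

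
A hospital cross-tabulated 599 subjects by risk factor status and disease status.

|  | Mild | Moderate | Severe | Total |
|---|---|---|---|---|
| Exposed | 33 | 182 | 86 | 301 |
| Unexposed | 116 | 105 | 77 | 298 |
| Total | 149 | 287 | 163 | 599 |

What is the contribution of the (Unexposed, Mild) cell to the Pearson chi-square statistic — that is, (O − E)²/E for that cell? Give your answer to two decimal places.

Row total (Unexposed) = 298; column total (Mild) = 149; N = 599.
Expected count E = 298 × 149 / 599 = 74.127.
Contribution = (O − E)²/E = (116 − 74.127)² / 74.127 = 23.65.

23.65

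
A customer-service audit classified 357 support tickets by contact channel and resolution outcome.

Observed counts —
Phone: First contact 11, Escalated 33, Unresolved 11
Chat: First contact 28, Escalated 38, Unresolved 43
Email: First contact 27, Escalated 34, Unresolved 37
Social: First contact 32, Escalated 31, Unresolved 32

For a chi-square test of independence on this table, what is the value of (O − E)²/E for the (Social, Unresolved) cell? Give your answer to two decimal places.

0.02

Row total (Social) = 95; column total (Unresolved) = 123; N = 357.
Expected count E = 95 × 123 / 357 = 32.7311.
Contribution = (O − E)²/E = (32 − 32.7311)² / 32.7311 = 0.02.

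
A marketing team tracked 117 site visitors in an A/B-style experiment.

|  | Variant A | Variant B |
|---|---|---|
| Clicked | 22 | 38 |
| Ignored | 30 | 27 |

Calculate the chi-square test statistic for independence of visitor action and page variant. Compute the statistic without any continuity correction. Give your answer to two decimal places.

3.02

Row totals: 60, 57. Column totals: 52, 65. Grand total N = 117.
Expected counts (row total × column total / N):
  Clicked, Variant A: 60×52/117 = 26.667
  Clicked, Variant B: 60×65/117 = 33.333
  Ignored, Variant A: 57×52/117 = 25.333
  Ignored, Variant B: 57×65/117 = 31.667
Contributions (O − E)²/E:
  (22 − 26.667)²/26.667 = 0.8168
  (38 − 33.333)²/33.333 = 0.6534
  (30 − 25.333)²/25.333 = 0.8598
  (27 − 31.667)²/31.667 = 0.6878
χ² = 0.8168 + 0.6534 + 0.8598 + 0.6878 = 3.02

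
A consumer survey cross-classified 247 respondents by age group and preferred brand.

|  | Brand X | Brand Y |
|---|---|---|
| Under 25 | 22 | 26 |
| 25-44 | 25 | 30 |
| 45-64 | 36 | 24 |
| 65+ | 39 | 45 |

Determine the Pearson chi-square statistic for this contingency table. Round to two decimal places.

3.58

Row totals: 48, 55, 60, 84. Column totals: 122, 125. Grand total N = 247.
Expected counts (row total × column total / N):
  Under 25, Brand X: 48×122/247 = 23.709
  Under 25, Brand Y: 48×125/247 = 24.291
  25-44, Brand X: 55×122/247 = 27.166
  25-44, Brand Y: 55×125/247 = 27.834
  45-64, Brand X: 60×122/247 = 29.636
  45-64, Brand Y: 60×125/247 = 30.364
  65+, Brand X: 84×122/247 = 41.490
  65+, Brand Y: 84×125/247 = 42.510
Contributions (O − E)²/E:
  (22 − 23.709)²/23.709 = 0.1232
  (26 − 24.291)²/24.291 = 0.1202
  (25 − 27.166)²/27.166 = 0.1727
  (30 − 27.834)²/27.834 = 0.1686
  (36 − 29.636)²/29.636 = 1.3666
  (24 − 30.364)²/30.364 = 1.3338
  (39 − 41.490)²/41.490 = 0.1494
  (45 − 42.510)²/42.510 = 0.1459
χ² = 0.1232 + 0.1202 + 0.1727 + 0.1686 + 1.3666 + 1.3338 + 0.1494 + 0.1459 = 3.58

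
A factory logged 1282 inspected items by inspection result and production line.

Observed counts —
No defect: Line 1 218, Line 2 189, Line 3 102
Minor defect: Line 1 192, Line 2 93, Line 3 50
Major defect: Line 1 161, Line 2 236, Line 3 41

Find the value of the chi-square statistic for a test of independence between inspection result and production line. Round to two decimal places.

Row totals: 509, 335, 438. Column totals: 571, 518, 193. Grand total N = 1282.
Expected counts (row total × column total / N):
  No defect, Line 1: 509×571/1282 = 226.7075
  No defect, Line 2: 509×518/1282 = 205.6646
  No defect, Line 3: 509×193/1282 = 76.6279
  Minor defect, Line 1: 335×571/1282 = 149.2083
  Minor defect, Line 2: 335×518/1282 = 135.3588
  Minor defect, Line 3: 335×193/1282 = 50.4329
  Major defect, Line 1: 438×571/1282 = 195.0842
  Major defect, Line 2: 438×518/1282 = 176.9766
  Major defect, Line 3: 438×193/1282 = 65.9392
Contributions (O − E)²/E:
  (218 − 226.7075)²/226.7075 = 0.3344
  (189 − 205.6646)²/205.6646 = 1.3503
  (102 − 76.6279)²/76.6279 = 8.4009
  (192 − 149.2083)²/149.2083 = 12.2723
  (93 − 135.3588)²/135.3588 = 13.2556
  (50 − 50.4329)²/50.4329 = 0.0037
  (161 − 195.0842)²/195.0842 = 5.9550
  (236 − 176.9766)²/176.9766 = 19.6849
  (41 − 65.9392)²/65.9392 = 9.4324
χ² = 0.3344 + 1.3503 + 8.4009 + 12.2723 + 13.2556 + 0.0037 + 5.9550 + 19.6849 + 9.4324 = 70.69

70.69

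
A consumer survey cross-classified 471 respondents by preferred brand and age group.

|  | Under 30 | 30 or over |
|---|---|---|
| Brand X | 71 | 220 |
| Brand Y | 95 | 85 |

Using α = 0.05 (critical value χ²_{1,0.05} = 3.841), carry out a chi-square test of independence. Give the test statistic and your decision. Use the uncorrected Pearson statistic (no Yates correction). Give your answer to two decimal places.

Row totals: 291, 180. Column totals: 166, 305. Grand total N = 471.
Expected counts (row total × column total / N):
  Brand X, Under 30: 291×166/471 = 102.5605
  Brand X, 30 or over: 291×305/471 = 188.4395
  Brand Y, Under 30: 180×166/471 = 63.4395
  Brand Y, 30 or over: 180×305/471 = 116.5605
Contributions (O − E)²/E:
  (71 − 102.5605)²/102.5605 = 9.7120
  (220 − 188.4395)²/188.4395 = 5.2859
  (95 − 63.4395)²/63.4395 = 15.7010
  (85 − 116.5605)²/116.5605 = 8.5455
χ² = 9.7120 + 5.2859 + 15.7010 + 8.5455 = 39.24
df = (2−1)(2−1) = 1. Since 39.24 > 3.841, reject the null hypothesis of independence at α = 0.05.

39.24; reject H₀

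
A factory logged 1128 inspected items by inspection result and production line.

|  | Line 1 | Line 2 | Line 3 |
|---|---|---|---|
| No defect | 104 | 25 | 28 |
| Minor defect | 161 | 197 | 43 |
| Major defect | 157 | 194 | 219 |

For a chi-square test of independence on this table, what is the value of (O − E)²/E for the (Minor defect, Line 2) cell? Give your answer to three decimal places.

16.311

Row total (Minor defect) = 401; column total (Line 2) = 416; N = 1128.
Expected count E = 401 × 416 / 1128 = 147.8865.
Contribution = (O − E)²/E = (197 − 147.8865)² / 147.8865 = 16.311.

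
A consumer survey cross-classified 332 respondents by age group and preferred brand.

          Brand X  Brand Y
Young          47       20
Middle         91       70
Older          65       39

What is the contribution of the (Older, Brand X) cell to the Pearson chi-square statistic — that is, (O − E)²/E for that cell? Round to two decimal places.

0.03

Row total (Older) = 104; column total (Brand X) = 203; N = 332.
Expected count E = 104 × 203 / 332 = 63.590.
Contribution = (O − E)²/E = (65 − 63.590)² / 63.590 = 0.03.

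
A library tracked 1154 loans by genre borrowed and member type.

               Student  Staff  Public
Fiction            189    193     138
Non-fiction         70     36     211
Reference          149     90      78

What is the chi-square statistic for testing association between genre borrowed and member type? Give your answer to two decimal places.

178.87

Row totals: 520, 317, 317. Column totals: 408, 319, 427. Grand total N = 1154.
Expected counts (row total × column total / N):
  Fiction, Student: 520×408/1154 = 183.8475
  Fiction, Staff: 520×319/1154 = 143.7435
  Fiction, Public: 520×427/1154 = 192.4090
  Non-fiction, Student: 317×408/1154 = 112.0763
  Non-fiction, Staff: 317×319/1154 = 87.6282
  Non-fiction, Public: 317×427/1154 = 117.2955
  Reference, Student: 317×408/1154 = 112.0763
  Reference, Staff: 317×319/1154 = 87.6282
  Reference, Public: 317×427/1154 = 117.2955
Contributions (O − E)²/E:
  (189 − 183.8475)²/183.8475 = 0.1444
  (193 − 143.7435)²/143.7435 = 16.8787
  (138 − 192.4090)²/192.4090 = 15.3857
  (70 − 112.0763)²/112.0763 = 15.7965
  (36 − 87.6282)²/87.6282 = 30.4180
  (211 − 117.2955)²/117.2955 = 74.8582
  (149 − 112.0763)²/112.0763 = 12.1646
  (90 − 87.6282)²/87.6282 = 0.0642
  (78 − 117.2955)²/117.2955 = 13.1645
χ² = 0.1444 + 16.8787 + 15.3857 + 15.7965 + 30.4180 + 74.8582 + 12.1646 + 0.0642 + 13.1645 = 178.87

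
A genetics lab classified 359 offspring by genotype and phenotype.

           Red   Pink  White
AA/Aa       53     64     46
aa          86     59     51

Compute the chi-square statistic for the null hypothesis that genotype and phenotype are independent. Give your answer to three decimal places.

5.307

Row totals: 163, 196. Column totals: 139, 123, 97. Grand total N = 359.
Expected counts (row total × column total / N):
  AA/Aa, Red: 163×139/359 = 63.1114
  AA/Aa, Pink: 163×123/359 = 55.8468
  AA/Aa, White: 163×97/359 = 44.0418
  aa, Red: 196×139/359 = 75.8886
  aa, Pink: 196×123/359 = 67.1532
  aa, White: 196×97/359 = 52.9582
Contributions (O − E)²/E:
  (53 − 63.1114)²/63.1114 = 1.6200
  (64 − 55.8468)²/55.8468 = 1.1903
  (46 − 44.0418)²/44.0418 = 0.0871
  (86 − 75.8886)²/75.8886 = 1.3472
  (59 − 67.1532)²/67.1532 = 0.9899
  (51 − 52.9582)²/52.9582 = 0.0724
χ² = 1.6200 + 1.1903 + 0.0871 + 1.3472 + 0.9899 + 0.0724 = 5.307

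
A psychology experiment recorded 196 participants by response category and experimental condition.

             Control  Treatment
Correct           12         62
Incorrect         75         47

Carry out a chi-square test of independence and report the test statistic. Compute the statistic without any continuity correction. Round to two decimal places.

Row totals: 74, 122. Column totals: 87, 109. Grand total N = 196.
Expected counts (row total × column total / N):
  Correct, Control: 74×87/196 = 32.847
  Correct, Treatment: 74×109/196 = 41.153
  Incorrect, Control: 122×87/196 = 54.153
  Incorrect, Treatment: 122×109/196 = 67.847
Contributions (O − E)²/E:
  (12 − 32.847)²/32.847 = 13.2310
  (62 − 41.153)²/41.153 = 10.5605
  (75 − 54.153)²/54.153 = 8.0254
  (47 − 67.847)²/67.847 = 6.4056
χ² = 13.2310 + 10.5605 + 8.0254 + 6.4056 = 38.22

38.22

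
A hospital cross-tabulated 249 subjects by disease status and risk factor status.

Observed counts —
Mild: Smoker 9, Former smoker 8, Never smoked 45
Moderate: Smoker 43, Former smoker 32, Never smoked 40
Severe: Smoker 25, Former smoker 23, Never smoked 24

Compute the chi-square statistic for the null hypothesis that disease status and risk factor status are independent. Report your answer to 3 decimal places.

Row totals: 62, 115, 72. Column totals: 77, 63, 109. Grand total N = 249.
Expected counts (row total × column total / N):
  Mild, Smoker: 62×77/249 = 19.1727
  Mild, Former smoker: 62×63/249 = 15.6867
  Mild, Never smoked: 62×109/249 = 27.1406
  Moderate, Smoker: 115×77/249 = 35.5622
  Moderate, Former smoker: 115×63/249 = 29.0964
  Moderate, Never smoked: 115×109/249 = 50.3414
  Severe, Smoker: 72×77/249 = 22.2651
  Severe, Former smoker: 72×63/249 = 18.2169
  Severe, Never smoked: 72×109/249 = 31.5181
Contributions (O − E)²/E:
  (9 − 19.1727)²/19.1727 = 5.3975
  (8 − 15.6867)²/15.6867 = 3.7666
  (45 − 27.1406)²/27.1406 = 11.7521
  (43 − 35.5622)²/35.5622 = 1.5556
  (32 − 29.0964)²/29.0964 = 0.2898
  (40 − 50.3414)²/50.3414 = 2.1244
  (25 − 22.2651)²/22.2651 = 0.3359
  (23 − 18.2169)²/18.2169 = 1.2559
  (24 − 31.5181)²/31.5181 = 1.7933
χ² = 5.3975 + 3.7666 + 11.7521 + 1.5556 + 0.2898 + 2.1244 + 0.3359 + 1.2559 + 1.7933 = 28.271

28.271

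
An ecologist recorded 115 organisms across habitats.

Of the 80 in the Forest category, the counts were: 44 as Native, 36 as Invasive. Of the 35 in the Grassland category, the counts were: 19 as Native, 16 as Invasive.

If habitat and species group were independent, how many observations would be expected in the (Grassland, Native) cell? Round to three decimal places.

Row total (Grassland) = 35; column total (Native) = 63; grand total N = 115.
Expected count = (row total × column total) / N = 35 × 63 / 115 = 19.174.

19.174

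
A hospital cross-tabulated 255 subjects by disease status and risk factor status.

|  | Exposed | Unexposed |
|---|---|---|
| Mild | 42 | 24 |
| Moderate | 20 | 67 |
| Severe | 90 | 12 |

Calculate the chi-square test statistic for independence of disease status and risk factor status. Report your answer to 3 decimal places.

Row totals: 66, 87, 102. Column totals: 152, 103. Grand total N = 255.
Expected counts (row total × column total / N):
  Mild, Exposed: 66×152/255 = 39.3412
  Mild, Unexposed: 66×103/255 = 26.6588
  Moderate, Exposed: 87×152/255 = 51.8588
  Moderate, Unexposed: 87×103/255 = 35.1412
  Severe, Exposed: 102×152/255 = 60.8000
  Severe, Unexposed: 102×103/255 = 41.2000
Contributions (O − E)²/E:
  (42 − 39.3412)²/39.3412 = 0.1797
  (24 − 26.6588)²/26.6588 = 0.2652
  (20 − 51.8588)²/51.8588 = 19.5721
  (67 − 35.1412)²/35.1412 = 28.8830
  (90 − 60.8000)²/60.8000 = 14.0237
  (12 − 41.2000)²/41.2000 = 20.6951
χ² = 0.1797 + 0.2652 + 19.5721 + 28.8830 + 14.0237 + 20.6951 = 83.619

83.619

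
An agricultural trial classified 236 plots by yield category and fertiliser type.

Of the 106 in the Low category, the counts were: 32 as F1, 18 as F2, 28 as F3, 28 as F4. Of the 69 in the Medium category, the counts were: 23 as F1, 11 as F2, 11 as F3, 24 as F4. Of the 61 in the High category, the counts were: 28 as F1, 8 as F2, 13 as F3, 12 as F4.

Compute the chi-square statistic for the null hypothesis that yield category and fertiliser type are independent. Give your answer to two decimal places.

8.05

Row totals: 106, 69, 61. Column totals: 83, 37, 52, 64. Grand total N = 236.
Expected counts (row total × column total / N):
  Low, F1: 106×83/236 = 37.280
  Low, F2: 106×37/236 = 16.619
  Low, F3: 106×52/236 = 23.356
  Low, F4: 106×64/236 = 28.746
  Medium, F1: 69×83/236 = 24.267
  Medium, F2: 69×37/236 = 10.818
  Medium, F3: 69×52/236 = 15.203
  Medium, F4: 69×64/236 = 18.712
  High, F1: 61×83/236 = 21.453
  High, F2: 61×37/236 = 9.564
  High, F3: 61×52/236 = 13.441
  High, F4: 61×64/236 = 16.542
Contributions (O − E)²/E:
  (32 − 37.280)²/37.280 = 0.7478
  (18 − 16.619)²/16.619 = 0.1148
  (28 − 23.356)²/23.356 = 0.9234
  (28 − 28.746)²/28.746 = 0.0194
  (23 − 24.267)²/24.267 = 0.0662
  (11 − 10.818)²/10.818 = 0.0031
  (11 − 15.203)²/15.203 = 1.1620
  (24 − 18.712)²/18.712 = 1.4944
  (28 − 21.453)²/21.453 = 1.9980
  (8 − 9.564)²/9.564 = 0.2558
  (13 − 13.441)²/13.441 = 0.0145
  (12 − 16.542)²/16.542 = 1.2471
χ² = 0.7478 + 0.1148 + 0.9234 + 0.0194 + 0.0662 + 0.0031 + 1.1620 + 1.4944 + 1.9980 + 0.2558 + 0.0145 + 1.2471 = 8.05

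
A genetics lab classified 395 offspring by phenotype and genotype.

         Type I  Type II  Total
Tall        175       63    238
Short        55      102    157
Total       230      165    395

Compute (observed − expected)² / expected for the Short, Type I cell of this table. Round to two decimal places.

14.51

Row total (Short) = 157; column total (Type I) = 230; N = 395.
Expected count E = 157 × 230 / 395 = 91.418.
Contribution = (O − E)²/E = (55 − 91.418)² / 91.418 = 14.51.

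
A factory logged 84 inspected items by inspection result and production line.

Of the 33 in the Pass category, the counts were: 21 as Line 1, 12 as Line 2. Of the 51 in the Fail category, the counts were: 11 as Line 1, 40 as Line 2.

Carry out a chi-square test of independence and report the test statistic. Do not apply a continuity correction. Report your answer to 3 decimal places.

Row totals: 33, 51. Column totals: 32, 52. Grand total N = 84.
Expected counts (row total × column total / N):
  Pass, Line 1: 33×32/84 = 12.5714
  Pass, Line 2: 33×52/84 = 20.4286
  Fail, Line 1: 51×32/84 = 19.4286
  Fail, Line 2: 51×52/84 = 31.5714
Contributions (O − E)²/E:
  (21 − 12.5714)²/12.5714 = 5.6510
  (12 − 20.4286)²/20.4286 = 3.4775
  (11 − 19.4286)²/19.4286 = 3.6565
  (40 − 31.5714)²/31.5714 = 2.2502
χ² = 5.6510 + 3.4775 + 3.6565 + 2.2502 = 15.035

15.035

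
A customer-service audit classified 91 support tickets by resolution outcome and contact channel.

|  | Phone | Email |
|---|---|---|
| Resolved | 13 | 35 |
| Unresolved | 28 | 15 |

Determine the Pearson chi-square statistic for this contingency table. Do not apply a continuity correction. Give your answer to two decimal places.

13.25

Row totals: 48, 43. Column totals: 41, 50. Grand total N = 91.
Expected counts (row total × column total / N):
  Resolved, Phone: 48×41/91 = 21.626
  Resolved, Email: 48×50/91 = 26.374
  Unresolved, Phone: 43×41/91 = 19.374
  Unresolved, Email: 43×50/91 = 23.626
Contributions (O − E)²/E:
  (13 − 21.626)²/21.626 = 3.4407
  (35 − 26.374)²/26.374 = 2.8213
  (28 − 19.374)²/19.374 = 3.8406
  (15 − 23.626)²/23.626 = 3.1494
χ² = 3.4407 + 2.8213 + 3.8406 + 3.1494 = 13.25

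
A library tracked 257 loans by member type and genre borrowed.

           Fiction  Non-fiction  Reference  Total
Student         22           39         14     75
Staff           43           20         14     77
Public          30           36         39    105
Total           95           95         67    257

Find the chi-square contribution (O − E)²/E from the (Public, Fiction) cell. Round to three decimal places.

Row total (Public) = 105; column total (Fiction) = 95; N = 257.
Expected count E = 105 × 95 / 257 = 38.81323.
Contribution = (O − E)²/E = (30 − 38.81323)² / 38.81323 = 2.001.

2.001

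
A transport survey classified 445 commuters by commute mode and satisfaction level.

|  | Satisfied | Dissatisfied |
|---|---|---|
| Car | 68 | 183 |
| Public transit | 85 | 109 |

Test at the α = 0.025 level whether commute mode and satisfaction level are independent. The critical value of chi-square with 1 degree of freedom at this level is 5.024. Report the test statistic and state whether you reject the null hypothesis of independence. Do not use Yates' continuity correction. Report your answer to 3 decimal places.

Row totals: 251, 194. Column totals: 153, 292. Grand total N = 445.
Expected counts (row total × column total / N):
  Car, Satisfied: 251×153/445 = 86.2989
  Car, Dissatisfied: 251×292/445 = 164.7011
  Public transit, Satisfied: 194×153/445 = 66.7011
  Public transit, Dissatisfied: 194×292/445 = 127.2989
Contributions (O − E)²/E:
  (68 − 86.2989)²/86.2989 = 3.8801
  (183 − 164.7011)²/164.7011 = 2.0331
  (85 − 66.7011)²/66.7011 = 5.0202
  (109 − 127.2989)²/127.2989 = 2.6304
χ² = 3.8801 + 2.0331 + 5.0202 + 2.6304 = 13.564
df = (2−1)(2−1) = 1. Since 13.564 > 5.024, reject the null hypothesis of independence at α = 0.025.

13.564; reject H₀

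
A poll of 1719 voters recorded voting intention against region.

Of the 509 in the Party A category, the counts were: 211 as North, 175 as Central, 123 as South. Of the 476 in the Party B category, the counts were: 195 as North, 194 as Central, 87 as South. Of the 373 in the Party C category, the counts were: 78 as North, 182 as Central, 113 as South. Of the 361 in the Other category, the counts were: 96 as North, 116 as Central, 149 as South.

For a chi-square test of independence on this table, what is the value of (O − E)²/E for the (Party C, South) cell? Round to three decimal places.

1.093

Row total (Party C) = 373; column total (South) = 472; N = 1719.
Expected count E = 373 × 472 / 1719 = 102.417685.
Contribution = (O − E)²/E = (113 − 102.417685)² / 102.417685 = 1.093.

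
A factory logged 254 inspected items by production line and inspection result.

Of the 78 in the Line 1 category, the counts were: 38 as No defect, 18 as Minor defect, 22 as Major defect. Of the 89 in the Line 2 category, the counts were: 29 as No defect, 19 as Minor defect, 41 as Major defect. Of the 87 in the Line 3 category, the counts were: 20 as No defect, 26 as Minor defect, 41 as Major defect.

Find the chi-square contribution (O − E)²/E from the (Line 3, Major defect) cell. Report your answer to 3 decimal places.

Row total (Line 3) = 87; column total (Major defect) = 104; N = 254.
Expected count E = 87 × 104 / 254 = 35.6220.
Contribution = (O − E)²/E = (41 − 35.6220)² / 35.6220 = 0.812.

0.812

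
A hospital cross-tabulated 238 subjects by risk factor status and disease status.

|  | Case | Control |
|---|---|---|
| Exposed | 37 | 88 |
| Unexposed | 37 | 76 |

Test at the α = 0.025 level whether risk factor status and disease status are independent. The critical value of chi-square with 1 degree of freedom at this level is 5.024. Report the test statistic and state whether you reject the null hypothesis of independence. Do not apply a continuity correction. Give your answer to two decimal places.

Row totals: 125, 113. Column totals: 74, 164. Grand total N = 238.
Expected counts (row total × column total / N):
  Exposed, Case: 125×74/238 = 38.866
  Exposed, Control: 125×164/238 = 86.134
  Unexposed, Case: 113×74/238 = 35.134
  Unexposed, Control: 113×164/238 = 77.866
Contributions (O − E)²/E:
  (37 − 38.866)²/38.866 = 0.0896
  (88 − 86.134)²/86.134 = 0.0404
  (37 − 35.134)²/35.134 = 0.0991
  (76 − 77.866)²/77.866 = 0.0447
χ² = 0.0896 + 0.0404 + 0.0991 + 0.0447 = 0.27
df = (2−1)(2−1) = 1. Since 0.27 < 5.024, fail to reject the null hypothesis of independence at α = 0.025.

0.27; fail to reject H₀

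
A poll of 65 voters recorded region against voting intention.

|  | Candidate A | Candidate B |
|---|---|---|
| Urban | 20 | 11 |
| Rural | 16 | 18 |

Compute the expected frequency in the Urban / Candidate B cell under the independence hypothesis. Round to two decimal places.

Row total (Urban) = 31; column total (Candidate B) = 29; grand total N = 65.
Expected count = (row total × column total) / N = 31 × 29 / 65 = 13.83.

13.83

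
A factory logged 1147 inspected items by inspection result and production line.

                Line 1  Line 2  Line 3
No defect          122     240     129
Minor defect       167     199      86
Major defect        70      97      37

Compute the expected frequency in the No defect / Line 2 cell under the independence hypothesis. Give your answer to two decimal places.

Row total (No defect) = 491; column total (Line 2) = 536; grand total N = 1147.
Expected count = (row total × column total) / N = 491 × 536 / 1147 = 229.45.

229.45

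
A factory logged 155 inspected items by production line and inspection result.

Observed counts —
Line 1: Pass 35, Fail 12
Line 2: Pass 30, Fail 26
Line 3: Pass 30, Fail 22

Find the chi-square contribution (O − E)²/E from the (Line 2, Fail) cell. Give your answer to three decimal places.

Row total (Line 2) = 56; column total (Fail) = 60; N = 155.
Expected count E = 56 × 60 / 155 = 21.6774.
Contribution = (O − E)²/E = (26 − 21.6774)² / 21.6774 = 0.862.

0.862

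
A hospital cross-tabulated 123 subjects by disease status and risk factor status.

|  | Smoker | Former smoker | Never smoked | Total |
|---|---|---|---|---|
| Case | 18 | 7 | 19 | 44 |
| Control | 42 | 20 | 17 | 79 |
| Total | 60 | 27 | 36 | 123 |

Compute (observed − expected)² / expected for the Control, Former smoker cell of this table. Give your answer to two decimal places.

0.41

Row total (Control) = 79; column total (Former smoker) = 27; N = 123.
Expected count E = 79 × 27 / 123 = 17.341.
Contribution = (O − E)²/E = (20 − 17.341)² / 17.341 = 0.41.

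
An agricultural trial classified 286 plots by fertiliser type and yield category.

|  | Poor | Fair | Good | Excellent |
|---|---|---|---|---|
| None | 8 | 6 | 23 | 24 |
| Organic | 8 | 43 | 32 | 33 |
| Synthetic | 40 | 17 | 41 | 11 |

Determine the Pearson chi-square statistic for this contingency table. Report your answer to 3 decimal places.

Row totals: 61, 116, 109. Column totals: 56, 66, 96, 68. Grand total N = 286.
Expected counts (row total × column total / N):
  None, Poor: 61×56/286 = 11.9441
  None, Fair: 61×66/286 = 14.0769
  None, Good: 61×96/286 = 20.4755
  None, Excellent: 61×68/286 = 14.5035
  Organic, Poor: 116×56/286 = 22.7133
  Organic, Fair: 116×66/286 = 26.7692
  Organic, Good: 116×96/286 = 38.9371
  Organic, Excellent: 116×68/286 = 27.5804
  Synthetic, Poor: 109×56/286 = 21.3427
  Synthetic, Fair: 109×66/286 = 25.1538
  Synthetic, Good: 109×96/286 = 36.5874
  Synthetic, Excellent: 109×68/286 = 25.9161
Contributions (O − E)²/E:
  (8 − 11.9441)²/11.9441 = 1.3024
  (6 − 14.0769)²/14.0769 = 4.6343
  (23 − 20.4755)²/20.4755 = 0.3113
  (24 − 14.5035)²/14.5035 = 6.2181
  (8 − 22.7133)²/22.7133 = 9.5310
  (43 − 26.7692)²/26.7692 = 9.8411
  (32 − 38.9371)²/38.9371 = 1.2359
  (33 − 27.5804)²/27.5804 = 1.0650
  (40 − 21.3427)²/21.3427 = 16.3098
  (17 − 25.1538)²/25.1538 = 2.6431
  (41 − 36.5874)²/36.5874 = 0.5322
  (11 − 25.9161)²/25.9161 = 8.5850
χ² = 1.3024 + 4.6343 + 0.3113 + 6.2181 + 9.5310 + 9.8411 + 1.2359 + 1.0650 + 16.3098 + 2.6431 + 0.5322 + 8.5850 = 62.209

62.209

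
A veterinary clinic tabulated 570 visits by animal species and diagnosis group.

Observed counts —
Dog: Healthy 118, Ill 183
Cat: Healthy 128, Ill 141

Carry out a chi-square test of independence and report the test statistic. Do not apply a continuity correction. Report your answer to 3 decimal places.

4.067

Row totals: 301, 269. Column totals: 246, 324. Grand total N = 570.
Expected counts (row total × column total / N):
  Dog, Healthy: 301×246/570 = 129.9053
  Dog, Ill: 301×324/570 = 171.0947
  Cat, Healthy: 269×246/570 = 116.0947
  Cat, Ill: 269×324/570 = 152.9053
Contributions (O − E)²/E:
  (118 − 129.9053)²/129.9053 = 1.0911
  (183 − 171.0947)²/171.0947 = 0.8284
  (128 − 116.0947)²/116.0947 = 1.2209
  (141 − 152.9053)²/152.9053 = 0.9270
χ² = 1.0911 + 0.8284 + 1.2209 + 0.9270 = 4.067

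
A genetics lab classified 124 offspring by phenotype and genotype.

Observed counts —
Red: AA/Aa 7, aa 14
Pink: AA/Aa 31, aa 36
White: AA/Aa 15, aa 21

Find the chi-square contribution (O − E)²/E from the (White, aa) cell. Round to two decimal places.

0.01

Row total (White) = 36; column total (aa) = 71; N = 124.
Expected count E = 36 × 71 / 124 = 20.6129.
Contribution = (O − E)²/E = (21 − 20.6129)² / 20.6129 = 0.01.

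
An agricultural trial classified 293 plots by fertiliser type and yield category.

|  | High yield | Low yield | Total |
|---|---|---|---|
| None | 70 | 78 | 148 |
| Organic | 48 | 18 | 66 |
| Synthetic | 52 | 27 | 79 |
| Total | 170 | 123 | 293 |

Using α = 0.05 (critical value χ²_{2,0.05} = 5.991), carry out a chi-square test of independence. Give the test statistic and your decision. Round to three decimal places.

14.822; reject H₀

Grand total N = 293.
Expected counts (row total × column total / N):
  None, High yield: 148×170/293 = 85.87031
  None, Low yield: 148×123/293 = 62.12969
  Organic, High yield: 66×170/293 = 38.29352
  Organic, Low yield: 66×123/293 = 27.70648
  Synthetic, High yield: 79×170/293 = 45.83618
  Synthetic, Low yield: 79×123/293 = 33.16382
Contributions (O − E)²/E:
  (70 − 85.87031)²/85.87031 = 2.9331
  (78 − 62.12969)²/62.12969 = 4.0539
  (48 − 38.29352)²/38.29352 = 2.4604
  (18 − 27.70648)²/27.70648 = 3.4005
  (52 − 45.83618)²/45.83618 = 0.8289
  (27 − 33.16382)²/33.16382 = 1.1456
χ² = 2.9331 + 4.0539 + 2.4604 + 3.4005 + 0.8289 + 1.1456 = 14.822
df = (3−1)(2−1) = 2. Since 14.822 > 5.991, reject the null hypothesis of independence at α = 0.05.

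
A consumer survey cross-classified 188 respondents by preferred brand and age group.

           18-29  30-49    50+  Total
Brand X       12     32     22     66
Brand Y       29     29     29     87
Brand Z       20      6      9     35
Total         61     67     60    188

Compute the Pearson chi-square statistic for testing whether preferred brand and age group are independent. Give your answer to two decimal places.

17.80

Grand total N = 188.
Expected counts (row total × column total / N):
  Brand X, 18-29: 66×61/188 = 21.415
  Brand X, 30-49: 66×67/188 = 23.521
  Brand X, 50+: 66×60/188 = 21.064
  Brand Y, 18-29: 87×61/188 = 28.229
  Brand Y, 30-49: 87×67/188 = 31.005
  Brand Y, 50+: 87×60/188 = 27.766
  Brand Z, 18-29: 35×61/188 = 11.356
  Brand Z, 30-49: 35×67/188 = 12.473
  Brand Z, 50+: 35×60/188 = 11.170
Contributions (O − E)²/E:
  (12 − 21.415)²/21.415 = 4.1393
  (32 − 23.521)²/23.521 = 3.0566
  (22 − 21.064)²/21.064 = 0.0416
  (29 − 28.229)²/28.229 = 0.0211
  (29 − 31.005)²/31.005 = 0.1297
  (29 − 27.766)²/27.766 = 0.0548
  (20 − 11.356)²/11.356 = 6.5797
  (6 − 12.473)²/12.473 = 3.3592
  (9 − 11.170)²/11.170 = 0.4216
χ² = 4.1393 + 3.0566 + 0.0416 + 0.0211 + 0.1297 + 0.0548 + 6.5797 + 3.3592 + 0.4216 = 17.80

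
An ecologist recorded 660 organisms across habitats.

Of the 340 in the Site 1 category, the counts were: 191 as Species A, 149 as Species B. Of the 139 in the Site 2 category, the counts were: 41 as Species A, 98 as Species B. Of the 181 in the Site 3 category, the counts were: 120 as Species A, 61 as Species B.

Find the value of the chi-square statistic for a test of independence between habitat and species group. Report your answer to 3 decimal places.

Row totals: 340, 139, 181. Column totals: 352, 308. Grand total N = 660.
Expected counts (row total × column total / N):
  Site 1, Species A: 340×352/660 = 181.3333
  Site 1, Species B: 340×308/660 = 158.6667
  Site 2, Species A: 139×352/660 = 74.1333
  Site 2, Species B: 139×308/660 = 64.8667
  Site 3, Species A: 181×352/660 = 96.5333
  Site 3, Species B: 181×308/660 = 84.4667
Contributions (O − E)²/E:
  (191 − 181.3333)²/181.3333 = 0.5153
  (149 − 158.6667)²/158.6667 = 0.5889
  (41 − 74.1333)²/74.1333 = 14.8087
  (98 − 64.8667)²/64.8667 = 16.9242
  (120 − 96.5333)²/96.5333 = 5.7046
  (61 − 84.4667)²/84.4667 = 6.5196
χ² = 0.5153 + 0.5889 + 14.8087 + 16.9242 + 5.7046 + 6.5196 = 45.061

45.061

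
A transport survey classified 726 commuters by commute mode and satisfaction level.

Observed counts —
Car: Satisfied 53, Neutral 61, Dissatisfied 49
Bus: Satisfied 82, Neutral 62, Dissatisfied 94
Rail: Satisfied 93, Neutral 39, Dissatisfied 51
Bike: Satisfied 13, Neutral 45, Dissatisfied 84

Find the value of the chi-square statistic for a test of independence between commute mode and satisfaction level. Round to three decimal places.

Row totals: 163, 238, 183, 142. Column totals: 241, 207, 278. Grand total N = 726.
Expected counts (row total × column total / N):
  Car, Satisfied: 163×241/726 = 54.1088
  Car, Neutral: 163×207/726 = 46.4752
  Car, Dissatisfied: 163×278/726 = 62.4160
  Bus, Satisfied: 238×241/726 = 79.0055
  Bus, Neutral: 238×207/726 = 67.8595
  Bus, Dissatisfied: 238×278/726 = 91.1350
  Rail, Satisfied: 183×241/726 = 60.7479
  Rail, Neutral: 183×207/726 = 52.1777
  Rail, Dissatisfied: 183×278/726 = 70.0744
  Bike, Satisfied: 142×241/726 = 47.1377
  Bike, Neutral: 142×207/726 = 40.4876
  Bike, Dissatisfied: 142×278/726 = 54.3747
Contributions (O − E)²/E:
  (53 − 54.1088)²/54.1088 = 0.0227
  (61 − 46.4752)²/46.4752 = 4.5394
  (49 − 62.4160)²/62.4160 = 2.8837
  (82 − 79.0055)²/79.0055 = 0.1135
  (62 − 67.8595)²/67.8595 = 0.5060
  (94 − 91.1350)²/91.1350 = 0.0901
  (93 − 60.7479)²/60.7479 = 17.1232
  (39 − 52.1777)²/52.1777 = 3.3281
  (51 − 70.0744)²/70.0744 = 5.1921
  (13 − 47.1377)²/47.1377 = 24.7229
  (45 − 40.4876)²/40.4876 = 0.5029
  (84 − 54.3747)²/54.3747 = 16.1409
χ² = 0.0227 + 4.5394 + 2.8837 + 0.1135 + 0.5060 + 0.0901 + 17.1232 + 3.3281 + 5.1921 + 24.7229 + 0.5029 + 16.1409 = 75.166

75.166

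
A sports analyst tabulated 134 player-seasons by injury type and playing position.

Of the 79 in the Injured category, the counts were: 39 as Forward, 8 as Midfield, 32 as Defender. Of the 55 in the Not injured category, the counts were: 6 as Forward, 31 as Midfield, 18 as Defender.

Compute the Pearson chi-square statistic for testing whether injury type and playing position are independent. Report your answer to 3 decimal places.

38.625

Row totals: 79, 55. Column totals: 45, 39, 50. Grand total N = 134.
Expected counts (row total × column total / N):
  Injured, Forward: 79×45/134 = 26.52985
  Injured, Midfield: 79×39/134 = 22.99254
  Injured, Defender: 79×50/134 = 29.47761
  Not injured, Forward: 55×45/134 = 18.47015
  Not injured, Midfield: 55×39/134 = 16.00746
  Not injured, Defender: 55×50/134 = 20.52239
Contributions (O − E)²/E:
  (39 − 26.52985)²/26.52985 = 5.8615
  (8 − 22.99254)²/22.99254 = 9.7761
  (32 − 29.47761)²/29.47761 = 0.2158
  (6 − 18.47015)²/18.47015 = 8.4192
  (31 − 16.00746)²/16.00746 = 14.0420
  (18 − 20.52239)²/20.52239 = 0.3100
χ² = 5.8615 + 9.7761 + 0.2158 + 8.4192 + 14.0420 + 0.3100 = 38.625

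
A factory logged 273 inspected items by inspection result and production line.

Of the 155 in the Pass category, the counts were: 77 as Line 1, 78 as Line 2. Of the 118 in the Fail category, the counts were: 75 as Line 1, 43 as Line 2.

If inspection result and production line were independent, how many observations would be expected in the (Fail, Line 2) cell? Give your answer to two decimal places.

52.30

Row total (Fail) = 118; column total (Line 2) = 121; grand total N = 273.
Expected count = (row total × column total) / N = 118 × 121 / 273 = 52.30.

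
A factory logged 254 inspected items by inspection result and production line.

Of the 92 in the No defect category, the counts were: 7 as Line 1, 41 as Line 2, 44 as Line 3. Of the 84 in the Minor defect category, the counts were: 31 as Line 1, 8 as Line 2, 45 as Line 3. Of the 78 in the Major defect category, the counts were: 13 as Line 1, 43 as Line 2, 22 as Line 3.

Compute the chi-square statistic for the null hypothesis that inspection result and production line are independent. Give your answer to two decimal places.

51.93

Row totals: 92, 84, 78. Column totals: 51, 92, 111. Grand total N = 254.
Expected counts (row total × column total / N):
  No defect, Line 1: 92×51/254 = 18.4724
  No defect, Line 2: 92×92/254 = 33.3228
  No defect, Line 3: 92×111/254 = 40.2047
  Minor defect, Line 1: 84×51/254 = 16.8661
  Minor defect, Line 2: 84×92/254 = 30.4252
  Minor defect, Line 3: 84×111/254 = 36.7087
  Major defect, Line 1: 78×51/254 = 15.6614
  Major defect, Line 2: 78×92/254 = 28.2520
  Major defect, Line 3: 78×111/254 = 34.0866
Contributions (O − E)²/E:
  (7 − 18.4724)²/18.4724 = 7.1250
  (41 − 33.3228)²/33.3228 = 1.7687
  (44 − 40.2047)²/40.2047 = 0.3583
  (31 − 16.8661)²/16.8661 = 11.8443
  (8 − 30.4252)²/30.4252 = 16.5287
  (45 − 36.7087)²/36.7087 = 1.8727
  (13 − 15.6614)²/15.6614 = 0.4523
  (43 − 28.2520)²/28.2520 = 7.6987
  (22 − 34.0866)²/34.0866 = 4.2857
χ² = 7.1250 + 1.7687 + 0.3583 + 11.8443 + 16.5287 + 1.8727 + 0.4523 + 7.6987 + 4.2857 = 51.93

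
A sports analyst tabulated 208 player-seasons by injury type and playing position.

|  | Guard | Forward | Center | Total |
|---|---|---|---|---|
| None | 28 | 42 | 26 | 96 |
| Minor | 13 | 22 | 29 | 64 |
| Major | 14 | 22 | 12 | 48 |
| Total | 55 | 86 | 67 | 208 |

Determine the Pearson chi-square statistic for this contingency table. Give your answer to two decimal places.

Grand total N = 208.
Expected counts (row total × column total / N):
  None, Guard: 96×55/208 = 25.3846
  None, Forward: 96×86/208 = 39.6923
  None, Center: 96×67/208 = 30.9231
  Minor, Guard: 64×55/208 = 16.9231
  Minor, Forward: 64×86/208 = 26.4615
  Minor, Center: 64×67/208 = 20.6154
  Major, Guard: 48×55/208 = 12.6923
  Major, Forward: 48×86/208 = 19.8462
  Major, Center: 48×67/208 = 15.4615
Contributions (O − E)²/E:
  (28 − 25.3846)²/25.3846 = 0.2695
  (42 − 39.6923)²/39.6923 = 0.1342
  (26 − 30.9231)²/30.9231 = 0.7838
  (13 − 16.9231)²/16.9231 = 0.9095
  (22 − 26.4615)²/26.4615 = 0.7522
  (29 − 20.6154)²/20.6154 = 3.4101
  (14 − 12.6923)²/12.6923 = 0.1347
  (22 − 19.8462)²/19.8462 = 0.2337
  (12 − 15.4615)²/15.4615 = 0.7750
χ² = 0.2695 + 0.1342 + 0.7838 + 0.9095 + 0.7522 + 3.4101 + 0.1347 + 0.2337 + 0.7750 = 7.40

7.40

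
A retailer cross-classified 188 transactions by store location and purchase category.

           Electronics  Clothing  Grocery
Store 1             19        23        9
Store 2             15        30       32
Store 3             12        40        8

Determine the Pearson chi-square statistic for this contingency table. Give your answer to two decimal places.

22.39

Row totals: 51, 77, 60. Column totals: 46, 93, 49. Grand total N = 188.
Expected counts (row total × column total / N):
  Store 1, Electronics: 51×46/188 = 12.479
  Store 1, Clothing: 51×93/188 = 25.229
  Store 1, Grocery: 51×49/188 = 13.293
  Store 2, Electronics: 77×46/188 = 18.840
  Store 2, Clothing: 77×93/188 = 38.090
  Store 2, Grocery: 77×49/188 = 20.069
  Store 3, Electronics: 60×46/188 = 14.681
  Store 3, Clothing: 60×93/188 = 29.681
  Store 3, Grocery: 60×49/188 = 15.638
Contributions (O − E)²/E:
  (19 − 12.479)²/12.479 = 3.4076
  (23 − 25.229)²/25.229 = 0.1969
  (9 − 13.293)²/13.293 = 1.3864
  (15 − 18.840)²/18.840 = 0.7827
  (30 − 38.090)²/38.090 = 1.7182
  (32 − 20.069)²/20.069 = 7.0930
  (12 − 14.681)²/14.681 = 0.4896
  (40 − 29.681)²/29.681 = 3.5875
  (8 − 15.638)²/15.638 = 3.7306
χ² = 3.4076 + 0.1969 + 1.3864 + 0.7827 + 1.7182 + 7.0930 + 0.4896 + 3.5875 + 3.7306 = 22.39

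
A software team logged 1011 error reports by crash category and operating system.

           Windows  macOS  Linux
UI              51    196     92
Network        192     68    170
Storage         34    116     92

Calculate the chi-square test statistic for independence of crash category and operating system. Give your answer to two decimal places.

188.51

Row totals: 339, 430, 242. Column totals: 277, 380, 354. Grand total N = 1011.
Expected counts (row total × column total / N):
  UI, Windows: 339×277/1011 = 92.8813
  UI, macOS: 339×380/1011 = 127.4184
  UI, Linux: 339×354/1011 = 118.7003
  Network, Windows: 430×277/1011 = 117.8140
  Network, macOS: 430×380/1011 = 161.6222
  Network, Linux: 430×354/1011 = 150.5638
  Storage, Windows: 242×277/1011 = 66.3046
  Storage, macOS: 242×380/1011 = 90.9594
  Storage, Linux: 242×354/1011 = 84.7359
Contributions (O − E)²/E:
  (51 − 92.8813)²/92.8813 = 18.8848
  (196 − 127.4184)²/127.4184 = 36.9133
  (92 − 118.7003)²/118.7003 = 6.0059
  (192 − 117.8140)²/117.8140 = 46.7140
  (68 − 161.6222)²/161.6222 = 54.2321
  (170 − 150.5638)²/150.5638 = 2.5090
  (34 − 66.3046)²/66.3046 = 15.7393
  (116 − 90.9594)²/90.9594 = 6.8935
  (92 − 84.7359)²/84.7359 = 0.6227
χ² = 18.8848 + 36.9133 + 6.0059 + 46.7140 + 54.2321 + 2.5090 + 15.7393 + 6.8935 + 0.6227 = 188.51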